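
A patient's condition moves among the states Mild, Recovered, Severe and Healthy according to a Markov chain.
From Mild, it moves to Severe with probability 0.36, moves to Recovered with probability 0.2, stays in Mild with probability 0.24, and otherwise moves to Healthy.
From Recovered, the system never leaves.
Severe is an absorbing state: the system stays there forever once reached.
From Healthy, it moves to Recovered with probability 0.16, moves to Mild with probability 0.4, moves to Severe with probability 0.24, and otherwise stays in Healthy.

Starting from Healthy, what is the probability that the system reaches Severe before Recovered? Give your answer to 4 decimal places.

0.6182

Let h(s) be the probability of absorption at Severe starting from transient state s. Then h(Severe) = 1 and h(Recovered) = 0. By first-step analysis:
h(Mild) = 0.24·h(Mild) + 0.2·0 + 0.36·1 + 0.2·h(Healthy)
h(Healthy) = 0.4·h(Mild) + 0.16·0 + 0.24·1 + 0.2·h(Healthy)
Solving: h(Mild) = 0.6364, h(Healthy) = 0.6182.
Starting from Healthy, the probability is 0.6182.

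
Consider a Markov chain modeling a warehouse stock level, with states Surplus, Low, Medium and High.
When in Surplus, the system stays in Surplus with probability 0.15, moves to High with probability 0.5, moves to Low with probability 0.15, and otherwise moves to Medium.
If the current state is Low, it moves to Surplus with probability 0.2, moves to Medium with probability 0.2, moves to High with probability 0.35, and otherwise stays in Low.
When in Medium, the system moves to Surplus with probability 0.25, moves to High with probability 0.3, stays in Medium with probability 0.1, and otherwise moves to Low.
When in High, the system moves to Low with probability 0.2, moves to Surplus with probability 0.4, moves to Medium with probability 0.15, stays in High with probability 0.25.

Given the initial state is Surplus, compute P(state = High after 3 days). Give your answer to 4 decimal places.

0.3564

Propagate the distribution vector 3 days from Surplus.
After 0 days: (1.0000, 0.0000, 0.0000, 0.0000)
After 1 day: (0.1500, 0.1500, 0.2000, 0.5000)
After 2 days: (0.3025, 0.2300, 0.1550, 0.3125)
After 3 days: (0.2551, 0.2196, 0.1689, 0.3564)
P(in High after 3 days) = 0.3564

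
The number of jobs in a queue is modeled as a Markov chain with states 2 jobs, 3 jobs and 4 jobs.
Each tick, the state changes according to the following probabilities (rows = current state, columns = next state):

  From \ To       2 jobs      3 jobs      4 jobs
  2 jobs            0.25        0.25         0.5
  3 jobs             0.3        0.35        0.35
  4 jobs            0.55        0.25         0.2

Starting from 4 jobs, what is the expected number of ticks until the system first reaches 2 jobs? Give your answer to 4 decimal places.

2.0809

Let t(s) be the expected number of ticks to first reach 2 jobs from state s, with t(2 jobs) = 0. Conditioning on the first tick:
t(3 jobs) = 1 + 0.35·t(3 jobs) + 0.35·t(4 jobs)
t(4 jobs) = 1 + 0.25·t(3 jobs) + 0.2·t(4 jobs)
Solving: t(3 jobs) = 2.6590, t(4 jobs) = 2.0809.
Expected ticks from 4 jobs to 2 jobs: 2.0809.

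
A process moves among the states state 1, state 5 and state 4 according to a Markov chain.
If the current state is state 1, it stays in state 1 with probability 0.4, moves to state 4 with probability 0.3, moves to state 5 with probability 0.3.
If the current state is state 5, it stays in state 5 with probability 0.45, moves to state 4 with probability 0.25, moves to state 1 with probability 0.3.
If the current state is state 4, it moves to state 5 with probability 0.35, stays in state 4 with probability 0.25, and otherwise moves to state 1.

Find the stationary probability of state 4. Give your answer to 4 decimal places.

0.2682

Let the stationary distribution be π with π = πP and π_1 + π_2 + π_3 = 1.
π_1 = 0.4·π_1 + 0.3·π_2 + 0.4·π_3
π_2 = 0.3·π_1 + 0.45·π_2 + 0.35·π_3
Solving with the normalization constraint gives π = (0.3631, 0.3687, 0.2682).
So the stationary probability of state 4 is 0.2682.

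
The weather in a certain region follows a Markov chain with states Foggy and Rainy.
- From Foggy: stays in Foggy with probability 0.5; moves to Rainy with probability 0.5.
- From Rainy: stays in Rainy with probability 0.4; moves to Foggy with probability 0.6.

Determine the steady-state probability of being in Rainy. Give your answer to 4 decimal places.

0.4545

Let the stationary distribution be π with π = πP and π_1 + π_2 = 1.
π_1 = 0.5·π_1 + 0.6·π_2
Solving with the normalization constraint gives π = (0.5455, 0.4545).
So the stationary probability of Rainy is 0.4545.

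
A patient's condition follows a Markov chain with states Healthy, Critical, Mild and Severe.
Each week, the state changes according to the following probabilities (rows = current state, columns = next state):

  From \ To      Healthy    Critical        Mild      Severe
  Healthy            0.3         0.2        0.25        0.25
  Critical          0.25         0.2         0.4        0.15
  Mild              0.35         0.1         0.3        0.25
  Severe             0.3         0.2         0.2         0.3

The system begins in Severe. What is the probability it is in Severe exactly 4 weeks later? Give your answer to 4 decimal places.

Propagate the distribution vector 4 weeks from Severe.
After 0 weeks: (0.0000, 0.0000, 0.0000, 1.0000)
After 1 week: (0.3000, 0.2000, 0.2000, 0.3000)
After 2 weeks: (0.3000, 0.1800, 0.2750, 0.2450)
After 3 weeks: (0.3048, 0.1725, 0.2785, 0.2443)
After 4 weeks: (0.3053, 0.1722, 0.2776, 0.2450)
P(in Severe after 4 weeks) = 0.2450

0.2450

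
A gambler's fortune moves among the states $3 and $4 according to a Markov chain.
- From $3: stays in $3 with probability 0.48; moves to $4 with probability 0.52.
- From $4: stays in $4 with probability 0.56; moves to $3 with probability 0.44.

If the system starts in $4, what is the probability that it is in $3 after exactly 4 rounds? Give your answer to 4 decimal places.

Propagate the distribution vector 4 rounds from $4.
After 0 rounds: (0.0000, 1.0000)
After 1 round: (0.4400, 0.5600)
After 2 rounds: (0.4576, 0.5424)
After 3 rounds: (0.4583, 0.5417)
After 4 rounds: (0.4583, 0.5417)
P(in $3 after 4 rounds) = 0.4583

0.4583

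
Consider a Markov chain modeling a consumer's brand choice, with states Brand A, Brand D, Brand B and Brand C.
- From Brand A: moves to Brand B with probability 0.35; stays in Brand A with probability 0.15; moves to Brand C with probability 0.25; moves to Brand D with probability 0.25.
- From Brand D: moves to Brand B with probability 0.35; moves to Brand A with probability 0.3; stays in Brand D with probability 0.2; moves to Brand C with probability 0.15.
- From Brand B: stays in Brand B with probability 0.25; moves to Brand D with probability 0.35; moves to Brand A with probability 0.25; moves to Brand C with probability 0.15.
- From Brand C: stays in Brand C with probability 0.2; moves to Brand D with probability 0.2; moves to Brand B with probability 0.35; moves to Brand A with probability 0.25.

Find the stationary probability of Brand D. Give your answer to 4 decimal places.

0.2597

Let the stationary distribution be π with π = πP and π_1 + π_2 + π_3 + π_4 = 1.
π_1 = 0.15·π_1 + 0.3·π_2 + 0.25·π_3 + 0.25·π_4
π_2 = 0.25·π_1 + 0.2·π_2 + 0.35·π_3 + 0.2·π_4
π_3 = 0.35·π_1 + 0.35·π_2 + 0.25·π_3 + 0.35·π_4
Solving with the normalization constraint gives π = (0.2391, 0.2597, 0.3182, 0.1831).
So the stationary probability of Brand D is 0.2597.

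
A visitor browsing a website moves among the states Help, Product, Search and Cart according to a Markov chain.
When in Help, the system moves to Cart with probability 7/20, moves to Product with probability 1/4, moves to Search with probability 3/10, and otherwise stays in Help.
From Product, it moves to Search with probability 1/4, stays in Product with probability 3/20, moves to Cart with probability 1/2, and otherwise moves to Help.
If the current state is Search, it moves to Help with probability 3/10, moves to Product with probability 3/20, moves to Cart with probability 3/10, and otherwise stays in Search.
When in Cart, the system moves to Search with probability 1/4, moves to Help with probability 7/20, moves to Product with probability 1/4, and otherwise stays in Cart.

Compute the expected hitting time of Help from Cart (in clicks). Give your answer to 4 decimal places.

Let t(s) be the expected number of clicks to first reach Help from state s, with t(Help) = 0. Conditioning on the first click:
t(Product) = 1 + 0.15·t(Product) + 0.25·t(Search) + 0.5·t(Cart)
t(Search) = 1 + 0.15·t(Product) + 0.25·t(Search) + 0.3·t(Cart)
t(Cart) = 1 + 0.25·t(Product) + 0.25·t(Search) + 0.15·t(Cart)
Solving: t(Product) = 4.2857, t(Search) = 3.5873, t(Cart) = 3.4921.
Expected clicks from Cart to Help: 3.4921.

3.4921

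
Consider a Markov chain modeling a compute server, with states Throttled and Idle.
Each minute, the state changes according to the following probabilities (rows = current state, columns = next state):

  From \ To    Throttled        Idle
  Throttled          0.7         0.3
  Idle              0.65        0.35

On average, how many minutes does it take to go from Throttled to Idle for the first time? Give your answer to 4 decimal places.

3.3333

Let t(s) be the expected number of minutes to first reach Idle from state s, with t(Idle) = 0. Conditioning on the first minute:
t(Throttled) = 1 + 0.7·t(Throttled)
Solving: t(Throttled) = 3.3333.
Expected minutes from Throttled to Idle: 3.3333.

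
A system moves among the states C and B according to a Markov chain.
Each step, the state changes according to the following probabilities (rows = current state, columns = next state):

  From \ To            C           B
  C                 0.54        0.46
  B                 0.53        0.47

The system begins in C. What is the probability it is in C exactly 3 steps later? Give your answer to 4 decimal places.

0.5354

Propagate the distribution vector 3 steps from C.
After 0 steps: (1.0000, 0.0000)
After 1 step: (0.5400, 0.4600)
After 2 steps: (0.5354, 0.4646)
After 3 steps: (0.5354, 0.4646)
P(in C after 3 steps) = 0.5354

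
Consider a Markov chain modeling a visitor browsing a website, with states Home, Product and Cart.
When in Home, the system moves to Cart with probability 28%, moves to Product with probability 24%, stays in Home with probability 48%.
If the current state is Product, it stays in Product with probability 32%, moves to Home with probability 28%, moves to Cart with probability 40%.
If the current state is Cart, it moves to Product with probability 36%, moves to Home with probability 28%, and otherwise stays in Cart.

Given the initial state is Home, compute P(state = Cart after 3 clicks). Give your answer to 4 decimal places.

0.3416

Propagate the distribution vector 3 clicks from Home.
After 0 clicks: (1.0000, 0.0000, 0.0000)
After 1 click: (0.4800, 0.2400, 0.2800)
After 2 clicks: (0.3760, 0.2928, 0.3312)
After 3 clicks: (0.3552, 0.3032, 0.3416)
P(in Cart after 3 clicks) = 0.3416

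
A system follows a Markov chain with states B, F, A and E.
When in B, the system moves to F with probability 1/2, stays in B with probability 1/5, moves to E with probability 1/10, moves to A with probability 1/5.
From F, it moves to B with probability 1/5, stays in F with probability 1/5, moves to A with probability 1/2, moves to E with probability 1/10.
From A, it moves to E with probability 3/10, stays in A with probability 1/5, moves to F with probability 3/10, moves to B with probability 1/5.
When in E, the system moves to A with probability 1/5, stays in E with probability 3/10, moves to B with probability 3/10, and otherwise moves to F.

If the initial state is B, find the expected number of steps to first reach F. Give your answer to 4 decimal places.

Let t(s) be the expected number of steps to first reach F from state s, with t(F) = 0. Conditioning on the first step:
t(B) = 1 + 0.2·t(B) + 0.2·t(A) + 0.1·t(E)
t(A) = 1 + 0.2·t(B) + 0.2·t(A) + 0.3·t(E)
t(E) = 1 + 0.3·t(B) + 0.2·t(A) + 0.3·t(E)
Solving: t(B) = 2.4540, t(A) = 3.1288, t(E) = 3.3742.
Expected steps from B to F: 2.4540.

2.4540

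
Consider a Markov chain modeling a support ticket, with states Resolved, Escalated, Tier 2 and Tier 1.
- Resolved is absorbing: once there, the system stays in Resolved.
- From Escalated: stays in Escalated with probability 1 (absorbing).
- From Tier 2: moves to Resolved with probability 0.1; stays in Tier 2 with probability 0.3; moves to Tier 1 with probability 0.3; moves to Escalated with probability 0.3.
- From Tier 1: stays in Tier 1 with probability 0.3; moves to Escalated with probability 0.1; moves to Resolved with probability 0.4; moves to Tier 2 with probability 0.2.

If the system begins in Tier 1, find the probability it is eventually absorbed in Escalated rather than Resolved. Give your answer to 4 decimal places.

Let h(s) be the probability of absorption at Escalated starting from transient state s. Then h(Escalated) = 1 and h(Resolved) = 0. By first-step analysis:
h(Tier 2) = 0.1·0 + 0.3·1 + 0.3·h(Tier 2) + 0.3·h(Tier 1)
h(Tier 1) = 0.4·0 + 0.1·1 + 0.2·h(Tier 2) + 0.3·h(Tier 1)
Solving: h(Tier 2) = 0.5581, h(Tier 1) = 0.3023.
Starting from Tier 1, the probability is 0.3023.

0.3023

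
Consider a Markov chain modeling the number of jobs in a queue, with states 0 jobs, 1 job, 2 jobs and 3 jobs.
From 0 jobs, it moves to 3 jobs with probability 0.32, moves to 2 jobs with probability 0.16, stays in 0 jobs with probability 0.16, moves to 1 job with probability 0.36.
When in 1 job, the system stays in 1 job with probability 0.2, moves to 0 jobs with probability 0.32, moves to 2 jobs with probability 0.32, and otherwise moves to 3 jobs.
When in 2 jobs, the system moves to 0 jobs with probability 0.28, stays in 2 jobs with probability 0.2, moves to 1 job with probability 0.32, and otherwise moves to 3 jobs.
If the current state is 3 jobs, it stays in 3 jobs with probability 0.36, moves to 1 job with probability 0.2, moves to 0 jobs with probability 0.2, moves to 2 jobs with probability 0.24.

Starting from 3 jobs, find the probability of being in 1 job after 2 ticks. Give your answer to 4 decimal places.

Propagate the distribution vector 2 ticks from 3 jobs.
After 0 ticks: (0.0000, 0.0000, 0.0000, 1.0000)
After 1 tick: (0.2000, 0.2000, 0.2400, 0.3600)
After 2 ticks: (0.2352, 0.2608, 0.2304, 0.2736)
P(in 1 job after 2 ticks) = 0.2608

0.2608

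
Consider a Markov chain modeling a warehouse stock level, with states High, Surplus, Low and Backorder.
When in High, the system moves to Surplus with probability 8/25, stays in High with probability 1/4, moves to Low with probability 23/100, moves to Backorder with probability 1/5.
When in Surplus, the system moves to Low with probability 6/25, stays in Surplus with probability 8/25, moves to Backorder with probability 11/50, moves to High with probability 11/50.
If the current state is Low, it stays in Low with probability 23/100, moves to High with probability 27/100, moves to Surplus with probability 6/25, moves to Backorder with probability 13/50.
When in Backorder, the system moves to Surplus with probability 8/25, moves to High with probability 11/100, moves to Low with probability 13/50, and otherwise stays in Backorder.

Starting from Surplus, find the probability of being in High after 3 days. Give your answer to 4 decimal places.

0.2115

Propagate the distribution vector 3 days from Surplus.
After 0 days: (0.0000, 1.0000, 0.0000, 0.0000)
After 1 day: (0.2200, 0.3200, 0.2400, 0.2200)
After 2 days: (0.2144, 0.3008, 0.2398, 0.2450)
After 3 days: (0.2115, 0.3008, 0.2404, 0.2474)
P(in High after 3 days) = 0.2115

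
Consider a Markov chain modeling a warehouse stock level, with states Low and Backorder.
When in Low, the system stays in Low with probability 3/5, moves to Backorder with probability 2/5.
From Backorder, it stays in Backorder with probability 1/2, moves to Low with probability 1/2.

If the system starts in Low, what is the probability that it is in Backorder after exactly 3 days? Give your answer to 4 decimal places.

0.4440

Propagate the distribution vector 3 days from Low.
After 0 days: (1.0000, 0.0000)
After 1 day: (0.6000, 0.4000)
After 2 days: (0.5600, 0.4400)
After 3 days: (0.5560, 0.4440)
P(in Backorder after 3 days) = 0.4440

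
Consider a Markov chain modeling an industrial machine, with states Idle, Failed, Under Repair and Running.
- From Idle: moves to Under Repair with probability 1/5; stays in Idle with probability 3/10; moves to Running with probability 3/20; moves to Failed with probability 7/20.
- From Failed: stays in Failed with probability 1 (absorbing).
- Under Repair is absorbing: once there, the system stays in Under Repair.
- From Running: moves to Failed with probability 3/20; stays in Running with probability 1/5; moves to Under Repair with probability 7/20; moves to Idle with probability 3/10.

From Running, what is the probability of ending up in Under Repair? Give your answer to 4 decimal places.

Let h(s) be the probability of absorption at Under Repair starting from transient state s. Then h(Under Repair) = 1 and h(Failed) = 0. By first-step analysis:
h(Idle) = 0.3·h(Idle) + 0.35·0 + 0.2·1 + 0.15·h(Running)
h(Running) = 0.3·h(Idle) + 0.15·0 + 0.35·1 + 0.2·h(Running)
Solving: h(Idle) = 0.4126, h(Running) = 0.5922.
Starting from Running, the probability is 0.5922.

0.5922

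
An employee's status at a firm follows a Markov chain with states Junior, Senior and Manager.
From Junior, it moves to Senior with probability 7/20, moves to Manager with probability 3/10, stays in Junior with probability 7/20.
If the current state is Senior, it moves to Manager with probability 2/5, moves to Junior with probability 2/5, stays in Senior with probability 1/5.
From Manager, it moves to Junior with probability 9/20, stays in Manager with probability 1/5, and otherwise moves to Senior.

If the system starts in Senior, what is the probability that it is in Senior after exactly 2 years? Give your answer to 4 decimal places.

Sum over the intermediate state after 1 year:
P = P(Senior→Junior)·P(Junior→Senior) + P(Senior→Senior)·P(Senior→Senior) + P(Senior→Manager)·P(Manager→Senior)
  = 0.4×0.35 + 0.2×0.2 + 0.4×0.35
  = 0.1400 + 0.0400 + 0.1400 = 0.3200

0.3200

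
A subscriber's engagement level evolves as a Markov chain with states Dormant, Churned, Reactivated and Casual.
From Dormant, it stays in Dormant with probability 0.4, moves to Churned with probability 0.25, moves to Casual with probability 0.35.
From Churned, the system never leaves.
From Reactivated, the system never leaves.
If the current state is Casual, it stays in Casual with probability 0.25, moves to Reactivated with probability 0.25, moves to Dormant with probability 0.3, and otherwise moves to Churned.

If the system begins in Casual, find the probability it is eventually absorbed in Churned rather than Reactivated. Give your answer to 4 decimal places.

Let h(s) be the probability of absorption at Churned starting from transient state s. Then h(Churned) = 1 and h(Reactivated) = 0. By first-step analysis:
h(Dormant) = 0.4·h(Dormant) + 0.25·1 + 0.35·h(Casual)
h(Casual) = 0.3·h(Dormant) + 0.2·1 + 0.25·0 + 0.25·h(Casual)
Solving: h(Dormant) = 0.7464, h(Casual) = 0.5652.
Starting from Casual, the probability is 0.5652.

0.5652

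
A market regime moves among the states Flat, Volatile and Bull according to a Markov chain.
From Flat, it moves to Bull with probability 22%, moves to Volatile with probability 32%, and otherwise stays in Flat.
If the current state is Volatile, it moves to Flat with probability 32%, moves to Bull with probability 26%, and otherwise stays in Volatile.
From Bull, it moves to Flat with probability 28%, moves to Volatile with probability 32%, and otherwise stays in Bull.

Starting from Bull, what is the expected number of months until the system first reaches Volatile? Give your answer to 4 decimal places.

3.1250

Let t(s) be the expected number of months to first reach Volatile from state s, with t(Volatile) = 0. Conditioning on the first month:
t(Flat) = 1 + 0.46·t(Flat) + 0.22·t(Bull)
t(Bull) = 1 + 0.28·t(Flat) + 0.4·t(Bull)
Solving: t(Flat) = 3.1250, t(Bull) = 3.1250.
Expected months from Bull to Volatile: 3.1250.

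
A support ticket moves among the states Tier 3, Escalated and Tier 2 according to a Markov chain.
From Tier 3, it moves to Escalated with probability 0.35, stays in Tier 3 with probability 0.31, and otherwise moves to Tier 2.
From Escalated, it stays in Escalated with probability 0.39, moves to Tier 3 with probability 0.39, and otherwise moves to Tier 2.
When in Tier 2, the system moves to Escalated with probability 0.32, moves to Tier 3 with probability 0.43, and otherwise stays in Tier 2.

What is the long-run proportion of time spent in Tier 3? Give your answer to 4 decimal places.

Let the stationary distribution be π with π = πP and π_1 + π_2 + π_3 = 1.
π_1 = 0.31·π_1 + 0.39·π_2 + 0.43·π_3
π_2 = 0.35·π_1 + 0.39·π_2 + 0.32·π_3
Solving with the normalization constraint gives π = (0.3712, 0.3561, 0.2727).
So the stationary probability of Tier 3 is 0.3712.

0.3712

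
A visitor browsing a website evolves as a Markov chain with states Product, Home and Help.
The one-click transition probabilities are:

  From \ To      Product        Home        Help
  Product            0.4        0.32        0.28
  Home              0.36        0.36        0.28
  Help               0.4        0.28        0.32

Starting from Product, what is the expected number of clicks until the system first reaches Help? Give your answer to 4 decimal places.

Let t(s) be the expected number of clicks to first reach Help from state s, with t(Help) = 0. Conditioning on the first click:
t(Product) = 1 + 0.4·t(Product) + 0.32·t(Home)
t(Home) = 1 + 0.36·t(Product) + 0.36·t(Home)
Solving: t(Product) = 3.5714, t(Home) = 3.5714.
Expected clicks from Product to Help: 3.5714.

3.5714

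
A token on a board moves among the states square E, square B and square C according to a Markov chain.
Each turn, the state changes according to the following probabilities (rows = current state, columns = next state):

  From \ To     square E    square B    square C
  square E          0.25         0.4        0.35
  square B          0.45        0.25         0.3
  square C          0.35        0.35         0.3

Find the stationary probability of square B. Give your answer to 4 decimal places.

Let the stationary distribution be π with π = πP and π_1 + π_2 + π_3 = 1.
π_1 = 0.25·π_1 + 0.45·π_2 + 0.35·π_3
π_2 = 0.4·π_1 + 0.25·π_2 + 0.35·π_3
Solving with the normalization constraint gives π = (0.3485, 0.3340, 0.3174).
So the stationary probability of square B is 0.3340.

0.3340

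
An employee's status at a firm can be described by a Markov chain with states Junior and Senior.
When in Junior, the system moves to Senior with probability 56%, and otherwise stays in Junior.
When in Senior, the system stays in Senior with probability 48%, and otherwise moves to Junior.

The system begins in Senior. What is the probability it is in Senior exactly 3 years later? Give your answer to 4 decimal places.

0.5183

Propagate the distribution vector 3 years from Senior.
After 0 years: (0.0000, 1.0000)
After 1 year: (0.5200, 0.4800)
After 2 years: (0.4784, 0.5216)
After 3 years: (0.4817, 0.5183)
P(in Senior after 3 years) = 0.5183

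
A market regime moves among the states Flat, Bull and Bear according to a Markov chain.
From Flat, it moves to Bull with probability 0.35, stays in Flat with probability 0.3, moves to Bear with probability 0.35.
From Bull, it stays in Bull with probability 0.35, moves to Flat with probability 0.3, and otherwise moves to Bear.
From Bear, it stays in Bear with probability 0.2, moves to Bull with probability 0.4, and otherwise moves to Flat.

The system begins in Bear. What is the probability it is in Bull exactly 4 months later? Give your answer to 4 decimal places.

Propagate the distribution vector 4 months from Bear.
After 0 months: (0.0000, 0.0000, 1.0000)
After 1 month: (0.4000, 0.4000, 0.2000)
After 2 months: (0.3200, 0.3600, 0.3200)
After 3 months: (0.3320, 0.3660, 0.3020)
After 4 months: (0.3302, 0.3651, 0.3047)
P(in Bull after 4 months) = 0.3651

0.3651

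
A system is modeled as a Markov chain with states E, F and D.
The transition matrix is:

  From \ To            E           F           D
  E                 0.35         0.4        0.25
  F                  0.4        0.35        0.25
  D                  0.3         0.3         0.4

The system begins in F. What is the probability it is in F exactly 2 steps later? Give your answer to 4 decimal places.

Sum over the intermediate state after 1 step:
P = P(F→E)·P(E→F) + P(F→F)·P(F→F) + P(F→D)·P(D→F)
  = 0.4×0.4 + 0.35×0.35 + 0.25×0.3
  = 0.1600 + 0.1225 + 0.0750 = 0.3575

0.3575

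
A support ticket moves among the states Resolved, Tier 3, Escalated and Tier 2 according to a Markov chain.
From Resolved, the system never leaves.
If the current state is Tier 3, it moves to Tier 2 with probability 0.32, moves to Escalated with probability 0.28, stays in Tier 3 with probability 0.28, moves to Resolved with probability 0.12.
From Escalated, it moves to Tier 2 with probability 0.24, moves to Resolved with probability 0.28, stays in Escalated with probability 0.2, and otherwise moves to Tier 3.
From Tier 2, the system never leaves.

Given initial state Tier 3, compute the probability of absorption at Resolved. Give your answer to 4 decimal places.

Let h(s) be the probability of absorption at Resolved starting from transient state s. Then h(Resolved) = 1 and h(Tier 2) = 0. By first-step analysis:
h(Tier 3) = 0.12·1 + 0.28·h(Tier 3) + 0.28·h(Escalated) + 0.32·0
h(Escalated) = 0.28·1 + 0.28·h(Tier 3) + 0.2·h(Escalated) + 0.24·0
Solving: h(Tier 3) = 0.3505, h(Escalated) = 0.4727.
Starting from Tier 3, the probability is 0.3505.

0.3505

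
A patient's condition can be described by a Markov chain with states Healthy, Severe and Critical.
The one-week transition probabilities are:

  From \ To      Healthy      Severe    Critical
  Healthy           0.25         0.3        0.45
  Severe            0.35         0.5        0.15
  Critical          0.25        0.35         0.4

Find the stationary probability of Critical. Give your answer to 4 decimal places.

0.3158

Let the stationary distribution be π with π = πP and π_1 + π_2 + π_3 = 1.
π_1 = 0.25·π_1 + 0.35·π_2 + 0.25·π_3
π_2 = 0.3·π_1 + 0.5·π_2 + 0.35·π_3
Solving with the normalization constraint gives π = (0.2895, 0.3947, 0.3158).
So the stationary probability of Critical is 0.3158.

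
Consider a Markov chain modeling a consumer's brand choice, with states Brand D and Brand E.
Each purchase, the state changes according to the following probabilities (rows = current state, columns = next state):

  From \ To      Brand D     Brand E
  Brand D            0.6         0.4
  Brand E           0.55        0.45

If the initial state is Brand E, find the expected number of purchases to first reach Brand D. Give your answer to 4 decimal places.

1.8182

Let t(s) be the expected number of purchases to first reach Brand D from state s, with t(Brand D) = 0. Conditioning on the first purchase:
t(Brand E) = 1 + 0.45·t(Brand E)
Solving: t(Brand E) = 1.8182.
Expected purchases from Brand E to Brand D: 1.8182.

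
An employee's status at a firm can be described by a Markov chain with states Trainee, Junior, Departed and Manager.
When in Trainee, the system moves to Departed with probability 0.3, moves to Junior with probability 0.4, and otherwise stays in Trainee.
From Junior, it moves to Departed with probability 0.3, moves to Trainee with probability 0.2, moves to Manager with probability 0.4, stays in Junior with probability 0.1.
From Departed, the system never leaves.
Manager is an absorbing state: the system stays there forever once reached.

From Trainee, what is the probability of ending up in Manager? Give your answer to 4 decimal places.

0.2909

Let h(s) be the probability of absorption at Manager starting from transient state s. Then h(Manager) = 1 and h(Departed) = 0. By first-step analysis:
h(Trainee) = 0.3·h(Trainee) + 0.4·h(Junior) + 0.3·0
h(Junior) = 0.2·h(Trainee) + 0.1·h(Junior) + 0.3·0 + 0.4·1
Solving: h(Trainee) = 0.2909, h(Junior) = 0.5091.
Starting from Trainee, the probability is 0.2909.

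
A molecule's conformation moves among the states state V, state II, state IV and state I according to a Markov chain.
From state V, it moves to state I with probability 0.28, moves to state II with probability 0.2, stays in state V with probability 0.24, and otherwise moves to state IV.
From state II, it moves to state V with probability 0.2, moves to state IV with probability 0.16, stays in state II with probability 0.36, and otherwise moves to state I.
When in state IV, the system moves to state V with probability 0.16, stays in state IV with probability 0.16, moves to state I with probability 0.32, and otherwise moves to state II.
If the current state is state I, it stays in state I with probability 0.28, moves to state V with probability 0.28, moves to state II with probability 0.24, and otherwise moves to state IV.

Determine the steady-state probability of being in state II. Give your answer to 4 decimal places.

0.2896

Let the stationary distribution be π with π = πP and π_1 + π_2 + π_3 + π_4 = 1.
π_1 = 0.24·π_1 + 0.2·π_2 + 0.16·π_3 + 0.28·π_4
π_2 = 0.2·π_1 + 0.36·π_2 + 0.36·π_3 + 0.24·π_4
π_3 = 0.28·π_1 + 0.16·π_2 + 0.16·π_3 + 0.2·π_4
Solving with the normalization constraint gives π = (0.2241, 0.2896, 0.1984, 0.2879).
So the stationary probability of state II is 0.2896.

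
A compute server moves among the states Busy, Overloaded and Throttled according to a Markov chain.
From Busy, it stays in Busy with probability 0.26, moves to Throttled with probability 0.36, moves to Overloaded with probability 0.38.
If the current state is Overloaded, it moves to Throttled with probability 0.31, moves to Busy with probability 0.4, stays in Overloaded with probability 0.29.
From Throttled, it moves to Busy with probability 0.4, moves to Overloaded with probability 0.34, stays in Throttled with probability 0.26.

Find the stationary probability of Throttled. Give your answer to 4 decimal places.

0.3119

Let the stationary distribution be π with π = πP and π_1 + π_2 + π_3 = 1.
π_1 = 0.26·π_1 + 0.4·π_2 + 0.4·π_3
π_2 = 0.38·π_1 + 0.29·π_2 + 0.34·π_3
Solving with the normalization constraint gives π = (0.3509, 0.3372, 0.3119).
So the stationary probability of Throttled is 0.3119.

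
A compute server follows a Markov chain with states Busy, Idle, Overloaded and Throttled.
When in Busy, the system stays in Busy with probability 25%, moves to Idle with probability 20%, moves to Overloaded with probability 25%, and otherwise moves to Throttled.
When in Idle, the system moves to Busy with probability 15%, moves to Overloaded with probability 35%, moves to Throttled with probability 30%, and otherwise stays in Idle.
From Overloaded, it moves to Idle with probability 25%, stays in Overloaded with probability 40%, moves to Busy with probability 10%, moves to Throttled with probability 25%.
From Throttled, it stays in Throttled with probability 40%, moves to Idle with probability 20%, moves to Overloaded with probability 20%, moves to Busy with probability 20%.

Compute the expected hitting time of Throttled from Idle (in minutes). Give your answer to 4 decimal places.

Let t(s) be the expected number of minutes to first reach Throttled from state s, with t(Throttled) = 0. Conditioning on the first minute:
t(Busy) = 1 + 0.25·t(Busy) + 0.2·t(Idle) + 0.25·t(Overloaded)
t(Idle) = 1 + 0.15·t(Busy) + 0.2·t(Idle) + 0.35·t(Overloaded)
t(Overloaded) = 1 + 0.1·t(Busy) + 0.25·t(Idle) + 0.4·t(Overloaded)
Solving: t(Busy) = 3.5208, t(Idle) = 3.5417, t(Overloaded) = 3.7292.
Expected minutes from Idle to Throttled: 3.5417.

3.5417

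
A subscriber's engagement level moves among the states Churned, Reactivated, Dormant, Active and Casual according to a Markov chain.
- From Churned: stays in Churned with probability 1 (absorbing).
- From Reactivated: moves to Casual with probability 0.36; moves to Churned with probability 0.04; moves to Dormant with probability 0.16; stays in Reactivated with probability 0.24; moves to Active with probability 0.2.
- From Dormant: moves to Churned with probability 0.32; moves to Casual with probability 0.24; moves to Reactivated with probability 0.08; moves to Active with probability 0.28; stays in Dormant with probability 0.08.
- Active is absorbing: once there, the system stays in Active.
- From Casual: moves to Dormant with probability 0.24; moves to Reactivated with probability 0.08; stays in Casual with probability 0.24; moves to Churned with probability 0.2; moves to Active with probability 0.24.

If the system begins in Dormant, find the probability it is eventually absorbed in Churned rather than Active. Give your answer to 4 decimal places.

0.5008

Let h(s) be the probability of absorption at Churned starting from transient state s. Then h(Churned) = 1 and h(Active) = 0. By first-step analysis:
h(Reactivated) = 0.04·1 + 0.24·h(Reactivated) + 0.16·h(Dormant) + 0.2·0 + 0.36·h(Casual)
h(Dormant) = 0.32·1 + 0.08·h(Reactivated) + 0.08·h(Dormant) + 0.28·0 + 0.24·h(Casual)
h(Casual) = 0.2·1 + 0.08·h(Reactivated) + 0.24·h(Dormant) + 0.24·0 + 0.24·h(Casual)
Solving: h(Reactivated) = 0.3764, h(Dormant) = 0.5008, h(Casual) = 0.4609.
Starting from Dormant, the probability is 0.5008.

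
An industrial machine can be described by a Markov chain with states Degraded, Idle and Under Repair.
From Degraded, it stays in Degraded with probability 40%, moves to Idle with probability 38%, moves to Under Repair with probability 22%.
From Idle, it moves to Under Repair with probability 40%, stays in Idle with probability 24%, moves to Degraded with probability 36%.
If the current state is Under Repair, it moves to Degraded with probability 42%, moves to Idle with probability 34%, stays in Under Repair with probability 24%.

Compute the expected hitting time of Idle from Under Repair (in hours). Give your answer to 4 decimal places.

Let t(s) be the expected number of hours to first reach Idle from state s, with t(Idle) = 0. Conditioning on the first hour:
t(Degraded) = 1 + 0.4·t(Degraded) + 0.22·t(Under Repair)
t(Under Repair) = 1 + 0.42·t(Degraded) + 0.24·t(Under Repair)
Solving: t(Degraded) = 2.6953, t(Under Repair) = 2.8053.
Expected hours from Under Repair to Idle: 2.8053.

2.8053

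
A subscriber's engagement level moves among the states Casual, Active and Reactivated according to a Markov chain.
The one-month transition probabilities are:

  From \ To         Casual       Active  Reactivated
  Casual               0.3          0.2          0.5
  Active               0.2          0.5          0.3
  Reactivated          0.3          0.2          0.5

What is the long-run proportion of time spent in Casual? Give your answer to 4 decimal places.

0.2714

Let the stationary distribution be π with π = πP and π_1 + π_2 + π_3 = 1.
π_1 = 0.3·π_1 + 0.2·π_2 + 0.3·π_3
π_2 = 0.2·π_1 + 0.5·π_2 + 0.2·π_3
Solving with the normalization constraint gives π = (0.2714, 0.2857, 0.4429).
So the stationary probability of Casual is 0.2714.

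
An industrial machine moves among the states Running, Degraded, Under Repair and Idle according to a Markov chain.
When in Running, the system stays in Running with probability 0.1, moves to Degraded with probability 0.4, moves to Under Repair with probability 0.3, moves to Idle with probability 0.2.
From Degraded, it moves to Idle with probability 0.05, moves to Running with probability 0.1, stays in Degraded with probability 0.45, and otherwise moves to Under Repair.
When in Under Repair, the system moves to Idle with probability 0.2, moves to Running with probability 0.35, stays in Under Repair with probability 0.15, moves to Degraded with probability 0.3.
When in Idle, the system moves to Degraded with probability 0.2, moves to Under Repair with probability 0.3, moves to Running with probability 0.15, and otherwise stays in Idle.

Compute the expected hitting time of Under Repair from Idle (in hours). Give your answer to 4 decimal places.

3.0294

Let t(s) be the expected number of hours to first reach Under Repair from state s, with t(Under Repair) = 0. Conditioning on the first hour:
t(Running) = 1 + 0.1·t(Running) + 0.4·t(Degraded) + 0.2·t(Idle)
t(Degraded) = 1 + 0.1·t(Running) + 0.45·t(Degraded) + 0.05·t(Idle)
t(Idle) = 1 + 0.15·t(Running) + 0.2·t(Degraded) + 0.35·t(Idle)
Solving: t(Running) = 2.9535, t(Degraded) = 2.6306, t(Idle) = 3.0294.
Expected hours from Idle to Under Repair: 3.0294.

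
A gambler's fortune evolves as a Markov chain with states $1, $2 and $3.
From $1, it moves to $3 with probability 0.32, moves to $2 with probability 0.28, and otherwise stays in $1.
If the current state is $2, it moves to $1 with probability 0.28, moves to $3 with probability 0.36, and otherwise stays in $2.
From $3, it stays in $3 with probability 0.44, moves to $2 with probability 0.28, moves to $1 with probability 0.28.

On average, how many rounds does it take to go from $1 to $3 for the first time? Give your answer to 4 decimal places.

3.0105

Let t(s) be the expected number of rounds to first reach $3 from state s, with t($3) = 0. Conditioning on the first round:
t($1) = 1 + 0.4·t($1) + 0.28·t($2)
t($2) = 1 + 0.28·t($1) + 0.36·t($2)
Solving: t($1) = 3.0105, t($2) = 2.8796.
Expected rounds from $1 to $3: 3.0105.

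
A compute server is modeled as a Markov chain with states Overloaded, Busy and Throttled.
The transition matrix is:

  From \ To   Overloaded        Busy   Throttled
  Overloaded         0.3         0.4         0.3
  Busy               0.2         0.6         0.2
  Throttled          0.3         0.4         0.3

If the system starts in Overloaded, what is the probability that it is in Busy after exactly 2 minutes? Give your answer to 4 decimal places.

Sum over the intermediate state after 1 minute:
P = P(Overloaded→Overloaded)·P(Overloaded→Busy) + P(Overloaded→Busy)·P(Busy→Busy) + P(Overloaded→Throttled)·P(Throttled→Busy)
  = 0.3×0.4 + 0.4×0.6 + 0.3×0.4
  = 0.1200 + 0.2400 + 0.1200 = 0.4800

0.4800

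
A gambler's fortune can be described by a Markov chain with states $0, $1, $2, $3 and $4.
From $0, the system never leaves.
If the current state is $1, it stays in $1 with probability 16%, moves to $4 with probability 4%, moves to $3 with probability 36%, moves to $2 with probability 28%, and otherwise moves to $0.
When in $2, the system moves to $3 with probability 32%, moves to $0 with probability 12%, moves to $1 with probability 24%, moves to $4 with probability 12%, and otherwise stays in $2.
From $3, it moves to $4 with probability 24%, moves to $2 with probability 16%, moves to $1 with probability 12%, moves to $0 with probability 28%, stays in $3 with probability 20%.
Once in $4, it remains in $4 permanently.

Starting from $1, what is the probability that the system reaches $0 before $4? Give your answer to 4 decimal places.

0.6123

Let h(s) be the probability of absorption at $0 starting from transient state s. Then h($0) = 1 and h($4) = 0. By first-step analysis:
h($1) = 0.16·1 + 0.16·h($1) + 0.28·h($2) + 0.36·h($3) + 0.04·0
h($2) = 0.12·1 + 0.24·h($1) + 0.2·h($2) + 0.32·h($3) + 0.12·0
h($3) = 0.28·1 + 0.12·h($1) + 0.16·h($2) + 0.2·h($3) + 0.24·0
Solving: h($1) = 0.6123, h($2) = 0.5548, h($3) = 0.5528.
Starting from $1, the probability is 0.6123.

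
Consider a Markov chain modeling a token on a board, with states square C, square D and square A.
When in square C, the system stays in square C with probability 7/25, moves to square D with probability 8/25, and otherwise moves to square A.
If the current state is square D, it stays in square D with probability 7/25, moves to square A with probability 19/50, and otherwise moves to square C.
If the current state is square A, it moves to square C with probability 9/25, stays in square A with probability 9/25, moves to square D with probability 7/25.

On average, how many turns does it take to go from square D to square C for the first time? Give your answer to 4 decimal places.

Let t(s) be the expected number of turns to first reach square C from state s, with t(square C) = 0. Conditioning on the first turn:
t(square D) = 1 + 0.28·t(square D) + 0.38·t(square A)
t(square A) = 1 + 0.28·t(square D) + 0.36·t(square A)
Solving: t(square D) = 2.8781, t(square A) = 2.8217.
Expected turns from square D to square C: 2.8781.

2.8781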